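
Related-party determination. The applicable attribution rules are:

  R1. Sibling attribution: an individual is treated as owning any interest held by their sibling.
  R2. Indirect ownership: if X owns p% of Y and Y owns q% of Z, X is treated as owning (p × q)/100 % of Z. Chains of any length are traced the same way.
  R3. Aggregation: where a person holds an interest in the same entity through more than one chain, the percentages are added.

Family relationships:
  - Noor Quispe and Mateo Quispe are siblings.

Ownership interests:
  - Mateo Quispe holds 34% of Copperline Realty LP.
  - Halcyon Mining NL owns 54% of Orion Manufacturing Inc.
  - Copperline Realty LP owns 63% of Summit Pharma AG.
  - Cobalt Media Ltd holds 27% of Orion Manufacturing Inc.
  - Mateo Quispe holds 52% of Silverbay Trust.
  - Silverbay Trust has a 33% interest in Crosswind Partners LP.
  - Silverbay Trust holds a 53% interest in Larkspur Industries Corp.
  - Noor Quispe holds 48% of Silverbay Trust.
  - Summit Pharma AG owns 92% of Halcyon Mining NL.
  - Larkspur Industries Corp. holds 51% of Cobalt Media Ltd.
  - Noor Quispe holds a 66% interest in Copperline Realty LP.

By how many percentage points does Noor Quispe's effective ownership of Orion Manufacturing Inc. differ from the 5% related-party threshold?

33.5965

By sibling attribution (R1), Noor Quispe is treated as also owning Mateo Quispe's interest in Silverbay Trust, giving 48% + 52% = 100%.
By sibling attribution (R1), Noor Quispe is treated as also owning Mateo Quispe's interest in Copperline Realty LP, giving 66% + 34% = 100%.
Chain via Silverbay Trust → Larkspur Industries Corp. → Cobalt Media Ltd (R2): 100% × 53% × 51% × 27% = 7.2981% of Orion Manufacturing Inc.
Chain via Copperline Realty LP → Summit Pharma AG → Halcyon Mining NL (R2): 100% × 63% × 92% × 54% = 31.2984% of Orion Manufacturing Inc.
Aggregating (R3): 7.2981% + 31.2984% = 38.5965%.
38.5965% exceeds the 5% threshold by 33.5965 percentage points.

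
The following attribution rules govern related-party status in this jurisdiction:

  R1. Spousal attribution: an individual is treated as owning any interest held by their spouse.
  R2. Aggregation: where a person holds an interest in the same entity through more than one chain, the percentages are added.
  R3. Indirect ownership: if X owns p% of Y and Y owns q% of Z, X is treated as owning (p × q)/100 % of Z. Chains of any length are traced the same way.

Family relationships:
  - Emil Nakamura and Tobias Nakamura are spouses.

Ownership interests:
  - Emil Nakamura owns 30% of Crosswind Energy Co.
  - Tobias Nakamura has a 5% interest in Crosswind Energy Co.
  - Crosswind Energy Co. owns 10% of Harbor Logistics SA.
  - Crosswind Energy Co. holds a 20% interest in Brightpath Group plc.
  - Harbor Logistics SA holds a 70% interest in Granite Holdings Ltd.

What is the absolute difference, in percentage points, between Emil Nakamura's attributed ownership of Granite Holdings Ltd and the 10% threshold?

7.55

By spousal attribution (R1), Emil Nakamura is treated as also owning Tobias Nakamura's interest in Crosswind Energy Co, giving 30% + 5% = 35%.
Chain via Crosswind Energy Co. → Harbor Logistics SA (R3): 35% × 10% × 70% = 2.45% of Granite Holdings Ltd.
2.45% falls short of the 10% threshold by 7.55 percentage points.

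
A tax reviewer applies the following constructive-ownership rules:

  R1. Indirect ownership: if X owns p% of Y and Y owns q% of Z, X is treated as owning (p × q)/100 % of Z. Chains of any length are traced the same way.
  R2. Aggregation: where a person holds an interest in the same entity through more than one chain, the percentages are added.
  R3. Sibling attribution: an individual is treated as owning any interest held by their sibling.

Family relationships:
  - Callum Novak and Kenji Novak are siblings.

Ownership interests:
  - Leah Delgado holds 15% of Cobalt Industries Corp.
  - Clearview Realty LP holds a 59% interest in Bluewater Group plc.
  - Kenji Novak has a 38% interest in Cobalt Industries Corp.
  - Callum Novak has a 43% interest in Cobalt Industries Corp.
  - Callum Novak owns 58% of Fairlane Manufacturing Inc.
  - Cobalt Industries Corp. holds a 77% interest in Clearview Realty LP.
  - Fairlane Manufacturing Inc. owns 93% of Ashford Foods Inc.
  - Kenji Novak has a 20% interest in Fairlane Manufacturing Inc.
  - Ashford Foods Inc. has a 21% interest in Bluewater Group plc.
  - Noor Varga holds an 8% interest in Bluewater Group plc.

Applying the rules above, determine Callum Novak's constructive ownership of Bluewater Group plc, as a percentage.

By sibling attribution (R3), Callum Novak is treated as also owning Kenji Novak's interest in Fairlane Manufacturing Inc, giving 58% + 20% = 78%.
By sibling attribution (R3), Callum Novak is treated as also owning Kenji Novak's interest in Cobalt Industries Corp, giving 43% + 38% = 81%.
Chain via Fairlane Manufacturing Inc. → Ashford Foods Inc. (R1): 78% × 93% × 21% = 15.2334% of Bluewater Group plc.
Chain via Cobalt Industries Corp. → Clearview Realty LP (R1): 81% × 77% × 59% = 36.7983% of Bluewater Group plc.
Aggregating (R2): 15.2334% + 36.7983% = 52.0317%.

52.0317%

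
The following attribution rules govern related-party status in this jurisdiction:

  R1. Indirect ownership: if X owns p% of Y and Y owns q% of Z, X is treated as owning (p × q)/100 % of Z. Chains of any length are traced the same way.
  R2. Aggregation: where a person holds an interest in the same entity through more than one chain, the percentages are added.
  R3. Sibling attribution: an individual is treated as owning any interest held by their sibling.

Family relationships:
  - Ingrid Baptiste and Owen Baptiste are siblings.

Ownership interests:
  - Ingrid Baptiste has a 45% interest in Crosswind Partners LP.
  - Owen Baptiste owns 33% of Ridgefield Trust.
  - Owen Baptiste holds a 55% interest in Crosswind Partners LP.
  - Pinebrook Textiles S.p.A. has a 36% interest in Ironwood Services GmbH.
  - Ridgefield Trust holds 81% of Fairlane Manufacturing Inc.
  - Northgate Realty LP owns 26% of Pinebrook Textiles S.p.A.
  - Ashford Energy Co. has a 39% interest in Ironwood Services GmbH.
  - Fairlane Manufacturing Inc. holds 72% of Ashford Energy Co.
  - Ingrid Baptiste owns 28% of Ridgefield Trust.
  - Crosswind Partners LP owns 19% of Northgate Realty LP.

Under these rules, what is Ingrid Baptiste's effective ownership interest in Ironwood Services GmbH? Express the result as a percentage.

By sibling attribution (R3), Ingrid Baptiste is treated as also owning Owen Baptiste's interest in Ridgefield Trust, giving 28% + 33% = 61%.
By sibling attribution (R3), Ingrid Baptiste is treated as also owning Owen Baptiste's interest in Crosswind Partners LP, giving 45% + 55% = 100%.
Chain via Ridgefield Trust → Fairlane Manufacturing Inc. → Ashford Energy Co. (R1): 61% × 81% × 72% × 39% = 13.874328% of Ironwood Services GmbH.
Chain via Crosswind Partners LP → Northgate Realty LP → Pinebrook Textiles S.p.A. (R1): 100% × 19% × 26% × 36% = 1.7784% of Ironwood Services GmbH.
Aggregating (R2): 13.874328% + 1.7784% = 15.652728%.

15.652728%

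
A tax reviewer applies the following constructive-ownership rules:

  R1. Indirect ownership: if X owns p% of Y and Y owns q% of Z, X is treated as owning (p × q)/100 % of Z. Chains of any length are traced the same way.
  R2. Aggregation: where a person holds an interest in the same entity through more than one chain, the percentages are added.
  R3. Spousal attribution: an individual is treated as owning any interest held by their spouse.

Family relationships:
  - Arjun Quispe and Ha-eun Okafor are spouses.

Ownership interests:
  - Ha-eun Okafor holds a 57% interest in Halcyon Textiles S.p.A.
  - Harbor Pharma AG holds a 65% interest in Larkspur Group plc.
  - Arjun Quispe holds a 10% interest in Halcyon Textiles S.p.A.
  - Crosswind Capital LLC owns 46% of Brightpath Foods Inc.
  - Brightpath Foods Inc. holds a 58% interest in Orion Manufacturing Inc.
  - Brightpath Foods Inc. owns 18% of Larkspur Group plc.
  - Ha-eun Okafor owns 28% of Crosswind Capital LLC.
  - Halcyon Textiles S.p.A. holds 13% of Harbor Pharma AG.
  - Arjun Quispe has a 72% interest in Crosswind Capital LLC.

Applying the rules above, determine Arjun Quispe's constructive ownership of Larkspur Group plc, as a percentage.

By spousal attribution (R3), Arjun Quispe is treated as also owning Ha-eun Okafor's interest in Crosswind Capital LLC, giving 72% + 28% = 100%.
By spousal attribution (R3), Arjun Quispe is treated as also owning Ha-eun Okafor's interest in Halcyon Textiles S.p.A, giving 10% + 57% = 67%.
Chain via Crosswind Capital LLC → Brightpath Foods Inc. (R1): 100% × 46% × 18% = 8.28% of Larkspur Group plc.
Chain via Halcyon Textiles S.p.A. → Harbor Pharma AG (R1): 67% × 13% × 65% = 5.6615% of Larkspur Group plc.
Aggregating (R2): 8.28% + 5.6615% = 13.9415%.

13.9415%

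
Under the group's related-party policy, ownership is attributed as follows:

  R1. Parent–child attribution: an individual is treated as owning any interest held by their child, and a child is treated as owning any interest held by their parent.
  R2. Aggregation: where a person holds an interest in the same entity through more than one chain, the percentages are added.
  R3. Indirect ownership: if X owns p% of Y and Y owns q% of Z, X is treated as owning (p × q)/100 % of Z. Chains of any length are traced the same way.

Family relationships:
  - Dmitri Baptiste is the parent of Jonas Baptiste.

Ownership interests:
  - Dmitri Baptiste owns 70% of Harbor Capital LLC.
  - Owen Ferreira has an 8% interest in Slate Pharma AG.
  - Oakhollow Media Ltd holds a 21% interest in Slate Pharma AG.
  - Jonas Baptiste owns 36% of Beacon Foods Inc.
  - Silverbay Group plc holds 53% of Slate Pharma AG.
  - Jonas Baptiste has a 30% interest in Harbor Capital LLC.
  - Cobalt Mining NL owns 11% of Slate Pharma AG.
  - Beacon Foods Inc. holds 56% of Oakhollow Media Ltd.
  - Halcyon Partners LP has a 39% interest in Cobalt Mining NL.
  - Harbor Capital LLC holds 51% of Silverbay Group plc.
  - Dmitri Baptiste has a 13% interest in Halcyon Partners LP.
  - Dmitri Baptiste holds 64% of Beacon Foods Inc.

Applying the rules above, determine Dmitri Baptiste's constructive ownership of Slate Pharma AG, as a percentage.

39.3477%

By parent–child attribution (R1), Dmitri Baptiste is treated as also owning Jonas Baptiste's interest in Harbor Capital LLC, giving 70% + 30% = 100%.
By parent–child attribution (R1), Dmitri Baptiste is treated as also owning Jonas Baptiste's interest in Beacon Foods Inc, giving 64% + 36% = 100%.
Chain via Harbor Capital LLC → Silverbay Group plc (R3): 100% × 51% × 53% = 27.03% of Slate Pharma AG.
Chain via Halcyon Partners LP → Cobalt Mining NL (R3): 13% × 39% × 11% = 0.5577% of Slate Pharma AG.
Chain via Beacon Foods Inc. → Oakhollow Media Ltd (R3): 100% × 56% × 21% = 11.76% of Slate Pharma AG.
Aggregating (R2): 27.03% + 0.5577% + 11.76% = 39.3477%.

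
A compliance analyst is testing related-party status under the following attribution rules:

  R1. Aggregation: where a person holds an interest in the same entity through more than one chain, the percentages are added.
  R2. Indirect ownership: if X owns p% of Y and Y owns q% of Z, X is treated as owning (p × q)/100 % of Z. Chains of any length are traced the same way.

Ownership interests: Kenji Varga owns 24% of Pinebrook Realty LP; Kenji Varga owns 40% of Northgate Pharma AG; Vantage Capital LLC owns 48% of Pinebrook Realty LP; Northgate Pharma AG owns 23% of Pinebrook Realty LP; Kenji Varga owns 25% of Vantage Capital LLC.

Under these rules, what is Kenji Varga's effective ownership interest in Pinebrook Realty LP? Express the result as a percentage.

Chain via Northgate Pharma AG (R2): 40% × 23% = 9.2% of Pinebrook Realty LP.
Chain via Vantage Capital LLC (R2): 25% × 48% = 12% of Pinebrook Realty LP.
Direct interest in Pinebrook Realty LP: 24%.
Aggregating (R1): 9.2% + 12% + 24% = 45.2%.

45.2%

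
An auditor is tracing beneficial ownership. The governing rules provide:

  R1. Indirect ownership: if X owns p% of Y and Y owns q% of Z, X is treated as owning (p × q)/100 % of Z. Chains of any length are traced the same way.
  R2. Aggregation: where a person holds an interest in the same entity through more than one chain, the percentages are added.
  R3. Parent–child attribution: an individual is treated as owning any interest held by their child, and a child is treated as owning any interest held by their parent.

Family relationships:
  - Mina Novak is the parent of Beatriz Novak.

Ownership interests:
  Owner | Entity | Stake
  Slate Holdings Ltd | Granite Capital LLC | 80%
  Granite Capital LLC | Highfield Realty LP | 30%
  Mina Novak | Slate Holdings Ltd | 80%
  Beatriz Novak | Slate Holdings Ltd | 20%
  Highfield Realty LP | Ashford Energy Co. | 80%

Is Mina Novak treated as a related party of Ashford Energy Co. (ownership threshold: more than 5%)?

By parent–child attribution (R3), Mina Novak is treated as also owning Beatriz Novak's interest in Slate Holdings Ltd, giving 80% + 20% = 100%.
Chain via Slate Holdings Ltd → Granite Capital LLC → Highfield Realty LP (R1): 100% × 80% × 30% × 80% = 19.2% of Ashford Energy Co.
19.2% exceeds the 5% threshold, so Mina is a related party to Ashford Energy Co.

Yes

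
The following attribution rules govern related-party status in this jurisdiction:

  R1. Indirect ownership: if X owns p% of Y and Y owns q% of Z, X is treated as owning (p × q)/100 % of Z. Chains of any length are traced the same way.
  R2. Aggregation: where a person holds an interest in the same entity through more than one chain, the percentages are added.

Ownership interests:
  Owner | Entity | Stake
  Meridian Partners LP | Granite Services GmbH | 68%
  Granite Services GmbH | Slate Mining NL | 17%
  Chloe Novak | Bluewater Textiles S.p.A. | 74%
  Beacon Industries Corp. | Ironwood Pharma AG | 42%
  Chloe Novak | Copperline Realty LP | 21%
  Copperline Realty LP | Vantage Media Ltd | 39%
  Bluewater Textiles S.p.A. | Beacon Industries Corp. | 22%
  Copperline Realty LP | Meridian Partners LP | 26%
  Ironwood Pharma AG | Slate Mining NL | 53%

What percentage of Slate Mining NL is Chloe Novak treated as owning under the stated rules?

Chain via Bluewater Textiles S.p.A. → Beacon Industries Corp. → Ironwood Pharma AG (R1): 74% × 22% × 42% × 53% = 3.623928% of Slate Mining NL.
Chain via Copperline Realty LP → Meridian Partners LP → Granite Services GmbH (R1): 21% × 26% × 68% × 17% = 0.631176% of Slate Mining NL.
Aggregating (R2): 3.623928% + 0.631176% = 4.255104%.

4.255104%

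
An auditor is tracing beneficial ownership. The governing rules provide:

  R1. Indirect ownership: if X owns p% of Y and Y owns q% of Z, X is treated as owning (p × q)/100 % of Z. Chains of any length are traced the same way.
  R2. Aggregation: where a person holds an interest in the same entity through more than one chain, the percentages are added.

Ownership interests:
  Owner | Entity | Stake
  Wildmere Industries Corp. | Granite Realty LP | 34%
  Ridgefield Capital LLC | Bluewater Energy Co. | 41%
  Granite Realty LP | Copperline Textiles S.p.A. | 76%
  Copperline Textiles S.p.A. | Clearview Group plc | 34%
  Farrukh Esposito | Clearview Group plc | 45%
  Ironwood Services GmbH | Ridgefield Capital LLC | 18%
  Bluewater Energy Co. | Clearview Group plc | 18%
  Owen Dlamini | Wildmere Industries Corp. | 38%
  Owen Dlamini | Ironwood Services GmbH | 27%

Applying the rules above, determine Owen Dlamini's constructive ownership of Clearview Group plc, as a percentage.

Chain via Wildmere Industries Corp. → Granite Realty LP → Copperline Textiles S.p.A. (R1): 38% × 34% × 76% × 34% = 3.338528% of Clearview Group plc.
Chain via Ironwood Services GmbH → Ridgefield Capital LLC → Bluewater Energy Co. (R1): 27% × 18% × 41% × 18% = 0.358668% of Clearview Group plc.
Aggregating (R2): 3.338528% + 0.358668% = 3.697196%.

3.697196%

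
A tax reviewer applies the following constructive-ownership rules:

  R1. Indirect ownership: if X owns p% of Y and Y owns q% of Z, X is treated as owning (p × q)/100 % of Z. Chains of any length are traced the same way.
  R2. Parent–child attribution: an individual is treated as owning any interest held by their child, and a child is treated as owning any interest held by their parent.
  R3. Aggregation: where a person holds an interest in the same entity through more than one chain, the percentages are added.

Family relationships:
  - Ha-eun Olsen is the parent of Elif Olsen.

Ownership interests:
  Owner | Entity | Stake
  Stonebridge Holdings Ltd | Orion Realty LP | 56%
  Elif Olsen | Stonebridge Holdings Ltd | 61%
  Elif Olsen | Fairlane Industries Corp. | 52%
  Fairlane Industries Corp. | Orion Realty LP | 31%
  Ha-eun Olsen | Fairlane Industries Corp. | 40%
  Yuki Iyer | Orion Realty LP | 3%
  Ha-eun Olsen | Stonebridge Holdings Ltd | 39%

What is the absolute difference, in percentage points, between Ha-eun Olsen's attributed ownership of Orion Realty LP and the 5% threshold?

By parent–child attribution (R2), Ha-eun Olsen is treated as also owning Elif Olsen's interest in Fairlane Industries Corp, giving 40% + 52% = 92%.
By parent–child attribution (R2), Ha-eun Olsen is treated as also owning Elif Olsen's interest in Stonebridge Holdings Ltd, giving 39% + 61% = 100%.
Chain via Fairlane Industries Corp. (R1): 92% × 31% = 28.52% of Orion Realty LP.
Chain via Stonebridge Holdings Ltd (R1): 100% × 56% = 56% of Orion Realty LP.
Aggregating (R3): 28.52% + 56% = 84.52%.
84.52% exceeds the 5% threshold by 79.52 percentage points.

79.52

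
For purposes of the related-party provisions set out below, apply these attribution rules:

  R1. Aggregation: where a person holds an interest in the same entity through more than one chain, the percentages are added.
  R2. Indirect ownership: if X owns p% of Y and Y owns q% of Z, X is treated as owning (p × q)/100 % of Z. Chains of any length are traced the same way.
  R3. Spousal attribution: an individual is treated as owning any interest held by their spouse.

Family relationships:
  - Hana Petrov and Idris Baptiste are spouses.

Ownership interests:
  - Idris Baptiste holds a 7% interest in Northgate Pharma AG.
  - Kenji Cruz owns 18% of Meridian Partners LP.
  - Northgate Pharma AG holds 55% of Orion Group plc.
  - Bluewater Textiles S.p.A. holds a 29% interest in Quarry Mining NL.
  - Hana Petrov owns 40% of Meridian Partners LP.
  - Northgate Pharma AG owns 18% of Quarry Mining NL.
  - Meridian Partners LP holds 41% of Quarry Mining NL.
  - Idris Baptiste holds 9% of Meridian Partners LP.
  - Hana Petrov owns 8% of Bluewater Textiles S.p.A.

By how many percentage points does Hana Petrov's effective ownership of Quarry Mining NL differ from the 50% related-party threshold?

By spousal attribution (R3), Hana Petrov is treated as also owning Idris Baptiste's interest in Meridian Partners LP, giving 40% + 9% = 49%.
By spousal attribution (R3), Hana Petrov is treated as owning Idris Baptiste's 7% interest in Northgate Pharma AG.
Chain via Bluewater Textiles S.p.A. (R2): 8% × 29% = 2.32% of Quarry Mining NL.
Chain via Meridian Partners LP (R2): 49% × 41% = 20.09% of Quarry Mining NL.
Chain via Northgate Pharma AG (R2): 7% × 18% = 1.26% of Quarry Mining NL.
Aggregating (R1): 2.32% + 20.09% + 1.26% = 23.67%.
23.67% falls short of the 50% threshold by 26.33 percentage points.

26.33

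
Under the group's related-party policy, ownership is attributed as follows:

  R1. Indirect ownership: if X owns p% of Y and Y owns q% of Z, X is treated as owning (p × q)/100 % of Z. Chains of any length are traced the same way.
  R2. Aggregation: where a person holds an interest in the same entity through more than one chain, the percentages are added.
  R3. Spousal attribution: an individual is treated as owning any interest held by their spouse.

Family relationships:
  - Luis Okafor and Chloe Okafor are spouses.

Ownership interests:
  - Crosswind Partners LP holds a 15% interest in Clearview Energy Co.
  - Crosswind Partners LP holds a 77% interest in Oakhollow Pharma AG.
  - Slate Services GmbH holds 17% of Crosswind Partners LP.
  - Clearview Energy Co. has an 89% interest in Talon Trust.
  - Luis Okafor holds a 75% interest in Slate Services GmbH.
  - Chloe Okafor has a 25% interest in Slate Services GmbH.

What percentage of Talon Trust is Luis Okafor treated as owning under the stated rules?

2.2695%

By spousal attribution (R3), Luis Okafor is treated as also owning Chloe Okafor's interest in Slate Services GmbH, giving 75% + 25% = 100%.
Chain via Slate Services GmbH → Crosswind Partners LP → Clearview Energy Co. (R1): 100% × 17% × 15% × 89% = 2.2695% of Talon Trust.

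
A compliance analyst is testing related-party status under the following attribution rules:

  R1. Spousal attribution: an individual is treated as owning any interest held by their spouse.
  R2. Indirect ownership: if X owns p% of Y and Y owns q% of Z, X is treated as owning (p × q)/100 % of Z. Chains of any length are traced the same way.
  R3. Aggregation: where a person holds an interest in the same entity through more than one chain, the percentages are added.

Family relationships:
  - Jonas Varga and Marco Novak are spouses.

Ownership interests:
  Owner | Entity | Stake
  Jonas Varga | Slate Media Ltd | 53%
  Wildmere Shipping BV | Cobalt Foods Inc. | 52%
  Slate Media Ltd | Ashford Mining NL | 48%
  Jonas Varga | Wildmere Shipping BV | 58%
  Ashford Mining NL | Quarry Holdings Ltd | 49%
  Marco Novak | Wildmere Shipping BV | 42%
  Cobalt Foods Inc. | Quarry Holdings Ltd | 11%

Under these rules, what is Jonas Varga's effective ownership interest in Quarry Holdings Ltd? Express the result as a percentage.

By spousal attribution (R1), Jonas Varga is treated as also owning Marco Novak's interest in Wildmere Shipping BV, giving 58% + 42% = 100%.
Chain via Wildmere Shipping BV → Cobalt Foods Inc. (R2): 100% × 52% × 11% = 5.72% of Quarry Holdings Ltd.
Chain via Slate Media Ltd → Ashford Mining NL (R2): 53% × 48% × 49% = 12.4656% of Quarry Holdings Ltd.
Aggregating (R3): 5.72% + 12.4656% = 18.1856%.

18.1856%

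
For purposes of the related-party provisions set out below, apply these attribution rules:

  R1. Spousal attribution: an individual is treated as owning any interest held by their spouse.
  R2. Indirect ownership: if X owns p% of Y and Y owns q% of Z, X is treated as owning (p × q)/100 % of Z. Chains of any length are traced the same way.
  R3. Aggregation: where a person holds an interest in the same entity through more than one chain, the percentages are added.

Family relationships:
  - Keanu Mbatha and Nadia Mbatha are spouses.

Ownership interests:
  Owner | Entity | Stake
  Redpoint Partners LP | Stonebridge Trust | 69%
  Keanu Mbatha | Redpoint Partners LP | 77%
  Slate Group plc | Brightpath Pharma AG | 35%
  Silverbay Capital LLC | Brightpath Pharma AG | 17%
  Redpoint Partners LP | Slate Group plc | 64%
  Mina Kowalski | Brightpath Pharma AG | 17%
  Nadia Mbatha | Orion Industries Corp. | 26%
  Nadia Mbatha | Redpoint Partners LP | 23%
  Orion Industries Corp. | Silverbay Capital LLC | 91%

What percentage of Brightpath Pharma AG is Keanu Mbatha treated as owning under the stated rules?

26.4222%

By spousal attribution (R1), Keanu Mbatha is treated as also owning Nadia Mbatha's interest in Redpoint Partners LP, giving 77% + 23% = 100%.
By spousal attribution (R1), Keanu Mbatha is treated as owning Nadia Mbatha's 26% interest in Orion Industries Corp.
Chain via Redpoint Partners LP → Slate Group plc (R2): 100% × 64% × 35% = 22.4% of Brightpath Pharma AG.
Chain via Orion Industries Corp. → Silverbay Capital LLC (R2): 26% × 91% × 17% = 4.0222% of Brightpath Pharma AG.
Aggregating (R3): 22.4% + 4.0222% = 26.4222%.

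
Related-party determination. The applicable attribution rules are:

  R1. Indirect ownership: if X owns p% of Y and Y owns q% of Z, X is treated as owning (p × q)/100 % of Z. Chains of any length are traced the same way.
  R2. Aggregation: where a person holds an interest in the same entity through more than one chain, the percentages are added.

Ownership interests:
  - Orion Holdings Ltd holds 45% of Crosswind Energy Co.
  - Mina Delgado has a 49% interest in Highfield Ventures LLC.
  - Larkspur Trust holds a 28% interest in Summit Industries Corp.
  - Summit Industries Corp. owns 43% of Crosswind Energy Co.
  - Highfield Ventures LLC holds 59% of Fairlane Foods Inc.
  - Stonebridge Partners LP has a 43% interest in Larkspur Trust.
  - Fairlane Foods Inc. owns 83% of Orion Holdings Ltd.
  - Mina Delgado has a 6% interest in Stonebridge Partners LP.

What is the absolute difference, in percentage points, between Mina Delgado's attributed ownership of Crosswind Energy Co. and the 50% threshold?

Chain via Stonebridge Partners LP → Larkspur Trust → Summit Industries Corp. (R1): 6% × 43% × 28% × 43% = 0.310632% of Crosswind Energy Co.
Chain via Highfield Ventures LLC → Fairlane Foods Inc. → Orion Holdings Ltd (R1): 49% × 59% × 83% × 45% = 10.797885% of Crosswind Energy Co.
Aggregating (R2): 0.310632% + 10.797885% = 11.108517%.
11.108517% falls short of the 50% threshold by 38.891483 percentage points.

38.891483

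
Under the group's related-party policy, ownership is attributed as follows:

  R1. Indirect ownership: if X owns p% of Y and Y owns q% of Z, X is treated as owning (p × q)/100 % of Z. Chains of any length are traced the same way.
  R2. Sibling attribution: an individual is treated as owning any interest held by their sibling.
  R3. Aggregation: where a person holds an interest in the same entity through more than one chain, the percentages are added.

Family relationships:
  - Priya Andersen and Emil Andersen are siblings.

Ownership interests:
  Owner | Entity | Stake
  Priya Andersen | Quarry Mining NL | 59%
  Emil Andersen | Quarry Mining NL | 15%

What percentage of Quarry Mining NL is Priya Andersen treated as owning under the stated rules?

By sibling attribution (R2), Priya Andersen is treated as also owning Emil Andersen's interest in Quarry Mining NL, giving 59% + 15% = 74%.
Direct interest in Quarry Mining NL: 74%.

74%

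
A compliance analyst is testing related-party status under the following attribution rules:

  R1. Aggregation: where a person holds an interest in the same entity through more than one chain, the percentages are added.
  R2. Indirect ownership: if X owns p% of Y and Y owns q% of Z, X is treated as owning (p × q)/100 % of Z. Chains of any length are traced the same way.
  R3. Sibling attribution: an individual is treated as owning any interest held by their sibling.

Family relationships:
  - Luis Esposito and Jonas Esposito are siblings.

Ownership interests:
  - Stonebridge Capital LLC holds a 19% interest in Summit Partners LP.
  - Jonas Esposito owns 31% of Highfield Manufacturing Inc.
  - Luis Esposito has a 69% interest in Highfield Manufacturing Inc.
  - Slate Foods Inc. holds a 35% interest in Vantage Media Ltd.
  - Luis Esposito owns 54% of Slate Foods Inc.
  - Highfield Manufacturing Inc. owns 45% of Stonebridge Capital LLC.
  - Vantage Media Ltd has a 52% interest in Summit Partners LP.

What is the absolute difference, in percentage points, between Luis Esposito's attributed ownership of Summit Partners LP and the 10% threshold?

By sibling attribution (R3), Luis Esposito is treated as also owning Jonas Esposito's interest in Highfield Manufacturing Inc, giving 69% + 31% = 100%.
Chain via Slate Foods Inc. → Vantage Media Ltd (R2): 54% × 35% × 52% = 9.828% of Summit Partners LP.
Chain via Highfield Manufacturing Inc. → Stonebridge Capital LLC (R2): 100% × 45% × 19% = 8.55% of Summit Partners LP.
Aggregating (R1): 9.828% + 8.55% = 18.378%.
18.378% exceeds the 10% threshold by 8.378 percentage points.

8.378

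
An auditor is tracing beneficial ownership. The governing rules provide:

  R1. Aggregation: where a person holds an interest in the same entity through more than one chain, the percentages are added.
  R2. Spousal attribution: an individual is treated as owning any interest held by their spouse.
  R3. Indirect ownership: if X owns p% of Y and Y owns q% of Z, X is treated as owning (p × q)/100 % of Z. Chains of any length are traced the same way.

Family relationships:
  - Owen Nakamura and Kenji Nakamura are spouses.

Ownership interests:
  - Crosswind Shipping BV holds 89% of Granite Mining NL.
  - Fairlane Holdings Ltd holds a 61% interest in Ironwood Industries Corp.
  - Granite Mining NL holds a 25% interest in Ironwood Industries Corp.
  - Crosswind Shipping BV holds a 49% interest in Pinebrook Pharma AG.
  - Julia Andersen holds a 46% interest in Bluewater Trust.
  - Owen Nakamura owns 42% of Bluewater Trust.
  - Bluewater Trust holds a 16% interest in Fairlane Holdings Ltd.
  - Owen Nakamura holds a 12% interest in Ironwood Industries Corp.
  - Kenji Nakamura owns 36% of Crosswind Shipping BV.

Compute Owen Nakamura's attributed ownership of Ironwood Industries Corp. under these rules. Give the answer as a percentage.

24.1092%

By spousal attribution (R2), Owen Nakamura is treated as owning Kenji Nakamura's 36% interest in Crosswind Shipping BV.
Chain via Bluewater Trust → Fairlane Holdings Ltd (R3): 42% × 16% × 61% = 4.0992% of Ironwood Industries Corp.
Direct interest in Ironwood Industries Corp: 12%.
Chain via Crosswind Shipping BV → Granite Mining NL (R3): 36% × 89% × 25% = 8.01% of Ironwood Industries Corp.
Aggregating (R1): 4.0992% + 12% + 8.01% = 24.1092%.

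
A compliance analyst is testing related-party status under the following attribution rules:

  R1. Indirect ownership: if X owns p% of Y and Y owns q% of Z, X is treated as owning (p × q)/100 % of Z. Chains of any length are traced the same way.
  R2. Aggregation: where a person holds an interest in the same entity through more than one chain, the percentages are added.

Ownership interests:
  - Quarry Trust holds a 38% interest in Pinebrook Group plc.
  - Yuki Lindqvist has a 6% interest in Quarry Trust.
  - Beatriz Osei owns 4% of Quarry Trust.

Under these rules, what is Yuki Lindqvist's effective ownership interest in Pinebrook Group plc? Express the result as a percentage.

Chain via Quarry Trust (R1): 6% × 38% = 2.28% of Pinebrook Group plc.

2.28%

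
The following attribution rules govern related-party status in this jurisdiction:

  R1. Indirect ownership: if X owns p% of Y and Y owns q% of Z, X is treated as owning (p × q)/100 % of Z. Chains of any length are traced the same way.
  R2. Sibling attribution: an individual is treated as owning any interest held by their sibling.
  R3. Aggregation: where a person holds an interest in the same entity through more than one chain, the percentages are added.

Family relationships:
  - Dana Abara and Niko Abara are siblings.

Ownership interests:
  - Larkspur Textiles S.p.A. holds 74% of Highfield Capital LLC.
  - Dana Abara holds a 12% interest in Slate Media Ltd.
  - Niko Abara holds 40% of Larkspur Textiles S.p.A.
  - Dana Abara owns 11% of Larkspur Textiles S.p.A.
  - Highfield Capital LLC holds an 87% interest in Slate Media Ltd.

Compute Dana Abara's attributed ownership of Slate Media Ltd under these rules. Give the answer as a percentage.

By sibling attribution (R2), Dana Abara is treated as also owning Niko Abara's interest in Larkspur Textiles S.p.A, giving 11% + 40% = 51%.
Chain via Larkspur Textiles S.p.A. → Highfield Capital LLC (R1): 51% × 74% × 87% = 32.8338% of Slate Media Ltd.
Direct interest in Slate Media Ltd: 12%.
Aggregating (R3): 32.8338% + 12% = 44.8338%.

44.8338%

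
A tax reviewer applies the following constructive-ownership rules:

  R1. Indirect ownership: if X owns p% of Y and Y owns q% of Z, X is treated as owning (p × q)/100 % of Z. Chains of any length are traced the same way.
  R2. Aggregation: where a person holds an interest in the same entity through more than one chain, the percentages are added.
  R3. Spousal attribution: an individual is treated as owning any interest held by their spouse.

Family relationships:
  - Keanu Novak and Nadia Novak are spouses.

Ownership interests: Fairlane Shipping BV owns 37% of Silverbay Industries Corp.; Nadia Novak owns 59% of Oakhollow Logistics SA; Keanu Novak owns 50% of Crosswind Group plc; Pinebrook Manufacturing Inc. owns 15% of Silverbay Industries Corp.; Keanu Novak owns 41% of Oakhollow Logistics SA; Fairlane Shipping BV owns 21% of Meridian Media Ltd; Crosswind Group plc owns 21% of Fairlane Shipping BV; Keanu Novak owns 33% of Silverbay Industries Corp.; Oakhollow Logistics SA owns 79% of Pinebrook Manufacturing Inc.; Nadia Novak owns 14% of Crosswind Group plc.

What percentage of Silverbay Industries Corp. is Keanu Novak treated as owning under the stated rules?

49.8228%

By spousal attribution (R3), Keanu Novak is treated as also owning Nadia Novak's interest in Oakhollow Logistics SA, giving 41% + 59% = 100%.
By spousal attribution (R3), Keanu Novak is treated as also owning Nadia Novak's interest in Crosswind Group plc, giving 50% + 14% = 64%.
Chain via Oakhollow Logistics SA → Pinebrook Manufacturing Inc. (R1): 100% × 79% × 15% = 11.85% of Silverbay Industries Corp.
Chain via Crosswind Group plc → Fairlane Shipping BV (R1): 64% × 21% × 37% = 4.9728% of Silverbay Industries Corp.
Direct interest in Silverbay Industries Corp: 33%.
Aggregating (R2): 11.85% + 4.9728% + 33% = 49.8228%.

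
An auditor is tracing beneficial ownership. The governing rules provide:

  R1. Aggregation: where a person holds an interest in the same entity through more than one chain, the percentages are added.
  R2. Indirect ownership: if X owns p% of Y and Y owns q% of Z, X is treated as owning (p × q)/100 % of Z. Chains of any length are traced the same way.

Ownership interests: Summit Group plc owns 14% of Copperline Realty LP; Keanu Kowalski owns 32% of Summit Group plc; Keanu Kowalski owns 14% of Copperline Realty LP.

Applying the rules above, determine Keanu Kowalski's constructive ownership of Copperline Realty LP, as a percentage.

Chain via Summit Group plc (R2): 32% × 14% = 4.48% of Copperline Realty LP.
Direct interest in Copperline Realty LP: 14%.
Aggregating (R1): 4.48% + 14% = 18.48%.

18.48%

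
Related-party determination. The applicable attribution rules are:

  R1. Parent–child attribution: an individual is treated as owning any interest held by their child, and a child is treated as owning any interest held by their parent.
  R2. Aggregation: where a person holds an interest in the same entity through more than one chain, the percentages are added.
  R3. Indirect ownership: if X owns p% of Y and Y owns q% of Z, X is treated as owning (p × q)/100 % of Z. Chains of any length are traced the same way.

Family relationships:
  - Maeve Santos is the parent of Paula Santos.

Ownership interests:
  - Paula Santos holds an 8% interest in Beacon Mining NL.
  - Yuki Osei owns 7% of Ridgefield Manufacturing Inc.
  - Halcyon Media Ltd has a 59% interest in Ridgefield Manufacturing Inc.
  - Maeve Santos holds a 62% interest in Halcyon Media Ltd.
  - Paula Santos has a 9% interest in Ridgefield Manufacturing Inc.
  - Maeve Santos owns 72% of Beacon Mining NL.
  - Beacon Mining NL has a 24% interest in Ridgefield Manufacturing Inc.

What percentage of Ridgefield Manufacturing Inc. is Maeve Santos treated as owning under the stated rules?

64.78%

By parent–child attribution (R1), Maeve Santos is treated as also owning Paula Santos's interest in Beacon Mining NL, giving 72% + 8% = 80%.
By parent–child attribution (R1), Maeve Santos is treated as owning Paula Santos's 9% interest in Ridgefield Manufacturing Inc.
Chain via Beacon Mining NL (R3): 80% × 24% = 19.2% of Ridgefield Manufacturing Inc.
Chain via Halcyon Media Ltd (R3): 62% × 59% = 36.58% of Ridgefield Manufacturing Inc.
Direct interest in Ridgefield Manufacturing Inc: 9%.
Aggregating (R2): 19.2% + 36.58% + 9% = 64.78%.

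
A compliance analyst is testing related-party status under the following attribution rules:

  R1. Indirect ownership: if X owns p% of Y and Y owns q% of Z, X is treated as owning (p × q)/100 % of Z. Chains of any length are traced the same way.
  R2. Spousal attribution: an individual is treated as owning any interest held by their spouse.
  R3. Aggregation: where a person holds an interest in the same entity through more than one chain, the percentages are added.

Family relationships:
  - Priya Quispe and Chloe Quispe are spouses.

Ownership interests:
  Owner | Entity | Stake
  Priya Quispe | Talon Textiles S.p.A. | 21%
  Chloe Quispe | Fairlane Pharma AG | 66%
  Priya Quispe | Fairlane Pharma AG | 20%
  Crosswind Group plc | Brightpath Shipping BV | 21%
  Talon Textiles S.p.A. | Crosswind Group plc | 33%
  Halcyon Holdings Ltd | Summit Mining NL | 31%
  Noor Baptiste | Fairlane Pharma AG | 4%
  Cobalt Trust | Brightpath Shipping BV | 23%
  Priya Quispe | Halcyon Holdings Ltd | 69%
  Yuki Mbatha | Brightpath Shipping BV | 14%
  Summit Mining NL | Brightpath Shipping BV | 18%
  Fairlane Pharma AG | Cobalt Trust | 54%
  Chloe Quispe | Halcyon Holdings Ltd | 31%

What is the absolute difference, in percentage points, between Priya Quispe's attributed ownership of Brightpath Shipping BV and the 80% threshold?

By spousal attribution (R2), Priya Quispe is treated as also owning Chloe Quispe's interest in Halcyon Holdings Ltd, giving 69% + 31% = 100%.
By spousal attribution (R2), Priya Quispe is treated as also owning Chloe Quispe's interest in Fairlane Pharma AG, giving 20% + 66% = 86%.
Chain via Halcyon Holdings Ltd → Summit Mining NL (R1): 100% × 31% × 18% = 5.58% of Brightpath Shipping BV.
Chain via Fairlane Pharma AG → Cobalt Trust (R1): 86% × 54% × 23% = 10.6812% of Brightpath Shipping BV.
Chain via Talon Textiles S.p.A. → Crosswind Group plc (R1): 21% × 33% × 21% = 1.4553% of Brightpath Shipping BV.
Aggregating (R3): 5.58% + 10.6812% + 1.4553% = 17.7165%.
17.7165% falls short of the 80% threshold by 62.2835 percentage points.

62.2835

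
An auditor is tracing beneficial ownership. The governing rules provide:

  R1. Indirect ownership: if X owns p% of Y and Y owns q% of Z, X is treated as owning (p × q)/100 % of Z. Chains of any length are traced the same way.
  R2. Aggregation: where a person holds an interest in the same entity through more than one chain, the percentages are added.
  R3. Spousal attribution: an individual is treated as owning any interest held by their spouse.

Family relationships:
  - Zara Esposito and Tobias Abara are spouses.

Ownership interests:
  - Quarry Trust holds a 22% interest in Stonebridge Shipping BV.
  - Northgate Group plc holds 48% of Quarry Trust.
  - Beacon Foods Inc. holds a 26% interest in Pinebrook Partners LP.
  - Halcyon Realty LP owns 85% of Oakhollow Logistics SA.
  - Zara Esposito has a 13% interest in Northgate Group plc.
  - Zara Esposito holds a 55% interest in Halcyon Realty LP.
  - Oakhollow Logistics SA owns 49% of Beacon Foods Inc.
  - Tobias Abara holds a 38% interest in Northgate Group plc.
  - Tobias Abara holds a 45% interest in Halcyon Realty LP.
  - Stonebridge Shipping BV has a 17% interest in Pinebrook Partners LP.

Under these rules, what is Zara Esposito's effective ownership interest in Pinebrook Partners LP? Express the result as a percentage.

By spousal attribution (R3), Zara Esposito is treated as also owning Tobias Abara's interest in Northgate Group plc, giving 13% + 38% = 51%.
By spousal attribution (R3), Zara Esposito is treated as also owning Tobias Abara's interest in Halcyon Realty LP, giving 55% + 45% = 100%.
Chain via Northgate Group plc → Quarry Trust → Stonebridge Shipping BV (R1): 51% × 48% × 22% × 17% = 0.915552% of Pinebrook Partners LP.
Chain via Halcyon Realty LP → Oakhollow Logistics SA → Beacon Foods Inc. (R1): 100% × 85% × 49% × 26% = 10.829% of Pinebrook Partners LP.
Aggregating (R2): 0.915552% + 10.829% = 11.744552%.

11.744552%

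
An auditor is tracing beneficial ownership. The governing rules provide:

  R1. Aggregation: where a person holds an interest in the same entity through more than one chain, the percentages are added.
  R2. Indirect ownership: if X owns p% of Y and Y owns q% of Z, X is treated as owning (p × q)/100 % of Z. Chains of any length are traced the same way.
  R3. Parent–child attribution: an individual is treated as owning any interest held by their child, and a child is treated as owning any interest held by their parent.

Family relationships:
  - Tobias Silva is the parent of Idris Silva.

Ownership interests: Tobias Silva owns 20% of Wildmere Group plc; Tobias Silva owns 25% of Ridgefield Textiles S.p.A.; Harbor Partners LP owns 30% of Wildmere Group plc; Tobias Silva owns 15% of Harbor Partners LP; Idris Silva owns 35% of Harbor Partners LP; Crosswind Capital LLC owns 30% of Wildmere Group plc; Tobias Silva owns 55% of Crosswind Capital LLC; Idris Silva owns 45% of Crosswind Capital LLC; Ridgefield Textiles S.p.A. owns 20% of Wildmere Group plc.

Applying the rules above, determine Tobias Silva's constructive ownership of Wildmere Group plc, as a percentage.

By parent–child attribution (R3), Tobias Silva is treated as also owning Idris Silva's interest in Harbor Partners LP, giving 15% + 35% = 50%.
By parent–child attribution (R3), Tobias Silva is treated as also owning Idris Silva's interest in Crosswind Capital LLC, giving 55% + 45% = 100%.
Chain via Harbor Partners LP (R2): 50% × 30% = 15% of Wildmere Group plc.
Chain via Crosswind Capital LLC (R2): 100% × 30% = 30% of Wildmere Group plc.
Chain via Ridgefield Textiles S.p.A. (R2): 25% × 20% = 5% of Wildmere Group plc.
Direct interest in Wildmere Group plc: 20%.
Aggregating (R1): 15% + 30% + 5% + 20% = 70%.

70%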